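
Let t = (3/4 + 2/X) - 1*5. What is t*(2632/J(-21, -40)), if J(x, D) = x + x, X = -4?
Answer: 893/3 ≈ 297.67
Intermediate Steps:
J(x, D) = 2*x
t = -19/4 (t = (3/4 + 2/(-4)) - 1*5 = (3*(¼) + 2*(-¼)) - 5 = (¾ - ½) - 5 = ¼ - 5 = -19/4 ≈ -4.7500)
t*(2632/J(-21, -40)) = -12502/(2*(-21)) = -12502/(-42) = -12502*(-1)/42 = -19/4*(-188/3) = 893/3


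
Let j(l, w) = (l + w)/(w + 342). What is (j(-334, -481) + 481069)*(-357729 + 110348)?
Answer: -16542220525686/139 ≈ -1.1901e+11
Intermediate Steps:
j(l, w) = (l + w)/(342 + w)
(j(-334, -481) + 481069)*(-357729 + 110348) = ((-334 - 481)/(342 - 481) + 481069)*(-357729 + 110348) = (-815/(-139) + 481069)*(-247381) = (-1/139*(-815) + 481069)*(-247381) = (815/139 + 481069)*(-247381) = (66869406/139)*(-247381) = -16542220525686/139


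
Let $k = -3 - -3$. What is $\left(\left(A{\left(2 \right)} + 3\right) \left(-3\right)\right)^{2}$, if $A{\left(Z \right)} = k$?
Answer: $81$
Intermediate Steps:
$k = 0$ ($k = -3 + 3 = 0$)
$A{\left(Z \right)} = 0$
$\left(\left(A{\left(2 \right)} + 3\right) \left(-3\right)\right)^{2} = \left(\left(0 + 3\right) \left(-3\right)\right)^{2} = \left(3 \left(-3\right)\right)^{2} = \left(-9\right)^{2} = 81$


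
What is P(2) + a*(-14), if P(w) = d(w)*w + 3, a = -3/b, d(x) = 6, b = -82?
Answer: 594/41 ≈ 14.488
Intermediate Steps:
a = 3/82 (a = -3/(-82) = -3*(-1/82) = 3/82 ≈ 0.036585)
P(w) = 3 + 6*w (P(w) = 6*w + 3 = 3 + 6*w)
P(2) + a*(-14) = (3 + 6*2) + (3/82)*(-14) = (3 + 12) - 21/41 = 15 - 21/41 = 594/41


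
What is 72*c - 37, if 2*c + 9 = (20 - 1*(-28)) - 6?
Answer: 1151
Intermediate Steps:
c = 33/2 (c = -9/2 + ((20 - 1*(-28)) - 6)/2 = -9/2 + ((20 + 28) - 6)/2 = -9/2 + (48 - 6)/2 = -9/2 + (½)*42 = -9/2 + 21 = 33/2 ≈ 16.500)
72*c - 37 = 72*(33/2) - 37 = 1188 - 37 = 1151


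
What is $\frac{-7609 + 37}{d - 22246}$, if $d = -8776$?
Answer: $\frac{3786}{15511} \approx 0.24408$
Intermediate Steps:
$\frac{-7609 + 37}{d - 22246} = \frac{-7609 + 37}{-8776 - 22246} = - \frac{7572}{-31022} = \left(-7572\right) \left(- \frac{1}{31022}\right) = \frac{3786}{15511}$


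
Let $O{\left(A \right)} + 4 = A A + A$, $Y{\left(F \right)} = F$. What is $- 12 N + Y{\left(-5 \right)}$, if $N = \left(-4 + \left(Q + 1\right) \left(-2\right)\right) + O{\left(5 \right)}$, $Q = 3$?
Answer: $-173$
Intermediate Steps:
$O{\left(A \right)} = -4 + A + A^{2}$ ($O{\left(A \right)} = -4 + \left(A A + A\right) = -4 + \left(A^{2} + A\right) = -4 + \left(A + A^{2}\right) = -4 + A + A^{2}$)
$N = 14$ ($N = \left(-4 + \left(3 + 1\right) \left(-2\right)\right) + \left(-4 + 5 + 5^{2}\right) = \left(-4 + 4 \left(-2\right)\right) + \left(-4 + 5 + 25\right) = \left(-4 - 8\right) + 26 = -12 + 26 = 14$)
$- 12 N + Y{\left(-5 \right)} = \left(-12\right) 14 - 5 = -168 - 5 = -173$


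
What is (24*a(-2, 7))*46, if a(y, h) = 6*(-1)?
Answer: -6624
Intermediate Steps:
a(y, h) = -6
(24*a(-2, 7))*46 = (24*(-6))*46 = -144*46 = -6624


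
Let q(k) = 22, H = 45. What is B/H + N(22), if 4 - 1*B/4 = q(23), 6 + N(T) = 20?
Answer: 62/5 ≈ 12.400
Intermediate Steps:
N(T) = 14 (N(T) = -6 + 20 = 14)
B = -72 (B = 16 - 4*22 = 16 - 88 = -72)
B/H + N(22) = -72/45 + 14 = (1/45)*(-72) + 14 = -8/5 + 14 = 62/5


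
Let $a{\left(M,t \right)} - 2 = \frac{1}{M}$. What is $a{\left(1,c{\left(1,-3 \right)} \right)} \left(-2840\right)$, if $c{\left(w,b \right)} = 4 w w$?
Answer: $-8520$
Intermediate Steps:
$c{\left(w,b \right)} = 4 w^{2}$
$a{\left(M,t \right)} = 2 + \frac{1}{M}$
$a{\left(1,c{\left(1,-3 \right)} \right)} \left(-2840\right) = \left(2 + 1^{-1}\right) \left(-2840\right) = \left(2 + 1\right) \left(-2840\right) = 3 \left(-2840\right) = -8520$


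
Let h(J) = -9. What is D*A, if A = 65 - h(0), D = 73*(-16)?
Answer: -86432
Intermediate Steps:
D = -1168
A = 74 (A = 65 - 1*(-9) = 65 + 9 = 74)
D*A = -1168*74 = -86432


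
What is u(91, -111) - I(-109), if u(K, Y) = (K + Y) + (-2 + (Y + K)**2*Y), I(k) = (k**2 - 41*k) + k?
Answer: -60663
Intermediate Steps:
I(k) = k**2 - 40*k
u(K, Y) = -2 + K + Y + Y*(K + Y)**2 (u(K, Y) = (K + Y) + (-2 + (K + Y)**2*Y) = (K + Y) + (-2 + Y*(K + Y)**2) = -2 + K + Y + Y*(K + Y)**2)
u(91, -111) - I(-109) = (-2 + 91 - 111 - 111*(91 - 111)**2) - (-109)*(-40 - 109) = (-2 + 91 - 111 - 111*(-20)**2) - (-109)*(-149) = (-2 + 91 - 111 - 111*400) - 1*16241 = (-2 + 91 - 111 - 44400) - 16241 = -44422 - 16241 = -60663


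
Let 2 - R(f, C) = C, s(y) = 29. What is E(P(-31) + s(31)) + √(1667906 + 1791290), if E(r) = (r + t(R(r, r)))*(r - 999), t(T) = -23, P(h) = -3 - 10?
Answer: 6881 + 2*√864799 ≈ 8740.9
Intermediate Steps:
P(h) = -13
R(f, C) = 2 - C
E(r) = (-999 + r)*(-23 + r) (E(r) = (r - 23)*(r - 999) = (-23 + r)*(-999 + r) = (-999 + r)*(-23 + r))
E(P(-31) + s(31)) + √(1667906 + 1791290) = (22977 + (-13 + 29)² - 1022*(-13 + 29)) + √(1667906 + 1791290) = (22977 + 16² - 1022*16) + √3459196 = (22977 + 256 - 16352) + 2*√864799 = 6881 + 2*√864799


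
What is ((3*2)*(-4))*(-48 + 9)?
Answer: 936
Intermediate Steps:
((3*2)*(-4))*(-48 + 9) = (6*(-4))*(-39) = -24*(-39) = 936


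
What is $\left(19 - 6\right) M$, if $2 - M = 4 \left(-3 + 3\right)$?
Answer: $26$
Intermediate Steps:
$M = 2$ ($M = 2 - 4 \left(-3 + 3\right) = 2 - 4 \cdot 0 = 2 - 0 = 2 + 0 = 2$)
$\left(19 - 6\right) M = \left(19 - 6\right) 2 = 13 \cdot 2 = 26$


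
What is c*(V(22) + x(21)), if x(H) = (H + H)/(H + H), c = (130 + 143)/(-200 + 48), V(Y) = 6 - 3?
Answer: -273/38 ≈ -7.1842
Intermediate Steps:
V(Y) = 3
c = -273/152 (c = 273/(-152) = 273*(-1/152) = -273/152 ≈ -1.7961)
x(H) = 1 (x(H) = (2*H)/((2*H)) = (2*H)*(1/(2*H)) = 1)
c*(V(22) + x(21)) = -273*(3 + 1)/152 = -273/152*4 = -273/38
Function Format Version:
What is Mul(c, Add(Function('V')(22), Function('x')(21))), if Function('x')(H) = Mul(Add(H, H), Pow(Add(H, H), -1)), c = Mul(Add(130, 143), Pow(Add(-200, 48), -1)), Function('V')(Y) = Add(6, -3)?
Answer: Rational(-273, 38) ≈ -7.1842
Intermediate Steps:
Function('V')(Y) = 3
c = Rational(-273, 152) (c = Mul(273, Pow(-152, -1)) = Mul(273, Rational(-1, 152)) = Rational(-273, 152) ≈ -1.7961)
Function('x')(H) = 1 (Function('x')(H) = Mul(Mul(2, H), Pow(Mul(2, H), -1)) = Mul(Mul(2, H), Mul(Rational(1, 2), Pow(H, -1))) = 1)
Mul(c, Add(Function('V')(22), Function('x')(21))) = Mul(Rational(-273, 152), Add(3, 1)) = Mul(Rational(-273, 152), 4) = Rational(-273, 38)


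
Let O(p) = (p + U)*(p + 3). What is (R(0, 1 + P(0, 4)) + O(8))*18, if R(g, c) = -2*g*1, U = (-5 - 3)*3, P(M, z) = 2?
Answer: -3168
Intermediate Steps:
U = -24 (U = -8*3 = -24)
R(g, c) = -2*g
O(p) = (-24 + p)*(3 + p) (O(p) = (p - 24)*(p + 3) = (-24 + p)*(3 + p))
(R(0, 1 + P(0, 4)) + O(8))*18 = (-2*0 + (-72 + 8**2 - 21*8))*18 = (0 + (-72 + 64 - 168))*18 = (0 - 176)*18 = -176*18 = -3168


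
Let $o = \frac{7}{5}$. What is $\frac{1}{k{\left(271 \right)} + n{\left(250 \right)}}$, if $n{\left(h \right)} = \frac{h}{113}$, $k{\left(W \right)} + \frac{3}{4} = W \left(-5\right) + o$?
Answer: $- \frac{2260}{3055831} \approx -0.00073957$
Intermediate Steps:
$o = \frac{7}{5}$ ($o = 7 \cdot \frac{1}{5} = \frac{7}{5} \approx 1.4$)
$k{\left(W \right)} = \frac{13}{20} - 5 W$ ($k{\left(W \right)} = - \frac{3}{4} + \left(W \left(-5\right) + \frac{7}{5}\right) = - \frac{3}{4} - \left(- \frac{7}{5} + 5 W\right) = \frac{13}{20} - 5 W$)
$n{\left(h \right)} = \frac{h}{113}$ ($n{\left(h \right)} = h \frac{1}{113} = \frac{h}{113}$)
$\frac{1}{k{\left(271 \right)} + n{\left(250 \right)}} = \frac{1}{\left(\frac{13}{20} - 1355\right) + \frac{1}{113} \cdot 250} = \frac{1}{\left(\frac{13}{20} - 1355\right) + \frac{250}{113}} = \frac{1}{- \frac{27087}{20} + \frac{250}{113}} = \frac{1}{- \frac{3055831}{2260}} = - \frac{2260}{3055831}$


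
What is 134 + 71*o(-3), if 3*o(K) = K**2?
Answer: 347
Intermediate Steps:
o(K) = K**2/3
134 + 71*o(-3) = 134 + 71*((1/3)*(-3)**2) = 134 + 71*((1/3)*9) = 134 + 71*3 = 134 + 213 = 347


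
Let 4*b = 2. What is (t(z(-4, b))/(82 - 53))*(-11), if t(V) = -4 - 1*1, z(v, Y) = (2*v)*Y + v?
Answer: 55/29 ≈ 1.8966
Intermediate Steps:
b = ½ (b = (¼)*2 = ½ ≈ 0.50000)
z(v, Y) = v + 2*Y*v (z(v, Y) = 2*Y*v + v = v + 2*Y*v)
t(V) = -5 (t(V) = -4 - 1 = -5)
(t(z(-4, b))/(82 - 53))*(-11) = (-5/(82 - 53))*(-11) = (-5/29)*(-11) = ((1/29)*(-5))*(-11) = -5/29*(-11) = 55/29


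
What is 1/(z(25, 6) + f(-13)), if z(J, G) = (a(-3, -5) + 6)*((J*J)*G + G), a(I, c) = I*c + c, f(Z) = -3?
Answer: 1/60093 ≈ 1.6641e-5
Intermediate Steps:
a(I, c) = c + I*c
z(J, G) = 16*G + 16*G*J**2 (z(J, G) = (-5*(1 - 3) + 6)*((J*J)*G + G) = (-5*(-2) + 6)*(J**2*G + G) = (10 + 6)*(G*J**2 + G) = 16*(G + G*J**2) = 16*G + 16*G*J**2)
1/(z(25, 6) + f(-13)) = 1/(16*6*(1 + 25**2) - 3) = 1/(16*6*(1 + 625) - 3) = 1/(16*6*626 - 3) = 1/(60096 - 3) = 1/60093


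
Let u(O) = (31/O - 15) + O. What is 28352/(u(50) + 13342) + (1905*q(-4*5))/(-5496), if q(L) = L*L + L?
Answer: -39700985525/306347498 ≈ -129.59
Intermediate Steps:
q(L) = L + L² (q(L) = L² + L = L + L²)
u(O) = -15 + O + 31/O (u(O) = (-15 + 31/O) + O = -15 + O + 31/O)
28352/(u(50) + 13342) + (1905*q(-4*5))/(-5496) = 28352/((-15 + 50 + 31/50) + 13342) + (1905*((-4*5)*(1 - 4*5)))/(-5496) = 28352/((-15 + 50 + 31*(1/50)) + 13342) + (1905*(-20*(1 - 20)))*(-1/5496) = 28352/((-15 + 50 + 31/50) + 13342) + (1905*(-20*(-19)))*(-1/5496) = 28352/(1781/50 + 13342) + (1905*380)*(-1/5496) = 28352/(668881/50) + 723900*(-1/5496) = 28352*(50/668881) - 60325/458 = 1417600/668881 - 60325/458 = -39700985525/306347498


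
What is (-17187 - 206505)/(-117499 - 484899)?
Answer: 111846/301199 ≈ 0.37134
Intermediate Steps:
(-17187 - 206505)/(-117499 - 484899) = -223692/(-602398) = -223692*(-1/602398) = 111846/301199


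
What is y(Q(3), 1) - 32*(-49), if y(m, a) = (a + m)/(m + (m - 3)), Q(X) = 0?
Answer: 4703/3 ≈ 1567.7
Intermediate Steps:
y(m, a) = (a + m)/(-3 + 2*m) (y(m, a) = (a + m)/(m + (-3 + m)) = (a + m)/(-3 + 2*m))
y(Q(3), 1) - 32*(-49) = (1 + 0)/(-3 + 2*0) - 32*(-49) = 1/(-3 + 0) + 1568 = 1/(-3) + 1568 = -⅓*1 + 1568 = -⅓ + 1568 = 4703/3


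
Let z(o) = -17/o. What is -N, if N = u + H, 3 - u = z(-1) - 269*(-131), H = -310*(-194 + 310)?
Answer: 71213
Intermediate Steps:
H = -35960 (H = -310*116 = -35960)
u = -35253 (u = 3 - (-17/(-1) - 269*(-131)) = 3 - (-17*(-1) + 35239) = 3 - (17 + 35239) = 3 - 1*35256 = 3 - 35256 = -35253)
N = -71213 (N = -35253 - 35960 = -71213)
-N = -1*(-71213) = 71213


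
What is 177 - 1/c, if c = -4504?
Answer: 797209/4504 ≈ 177.00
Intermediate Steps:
177 - 1/c = 177 - 1/(-4504) = 177 - 1*(-1/4504) = 177 + 1/4504 = 797209/4504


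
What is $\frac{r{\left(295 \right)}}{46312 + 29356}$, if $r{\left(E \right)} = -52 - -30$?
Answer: $- \frac{11}{37834} \approx -0.00029074$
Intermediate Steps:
$r{\left(E \right)} = -22$ ($r{\left(E \right)} = -52 + 30 = -22$)
$\frac{r{\left(295 \right)}}{46312 + 29356} = - \frac{22}{46312 + 29356} = - \frac{22}{75668} = \left(-22\right) \frac{1}{75668} = - \frac{11}{37834}$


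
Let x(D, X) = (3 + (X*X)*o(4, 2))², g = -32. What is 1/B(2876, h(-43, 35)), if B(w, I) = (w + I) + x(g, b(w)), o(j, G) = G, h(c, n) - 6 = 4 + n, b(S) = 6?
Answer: 1/8546 ≈ 0.00011701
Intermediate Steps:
h(c, n) = 10 + n (h(c, n) = 6 + (4 + n) = 10 + n)
x(D, X) = (3 + 2*X²)² (x(D, X) = (3 + (X*X)*2)² = (3 + X²*2)² = (3 + 2*X²)²)
B(w, I) = 5625 + I + w (B(w, I) = (w + I) + (3 + 2*6²)² = (I + w) + (3 + 2*36)² = (I + w) + (3 + 72)² = (I + w) + 75² = (I + w) + 5625 = 5625 + I + w)
1/B(2876, h(-43, 35)) = 1/(5625 + (10 + 35) + 2876) = 1/(5625 + 45 + 2876) = 1/8546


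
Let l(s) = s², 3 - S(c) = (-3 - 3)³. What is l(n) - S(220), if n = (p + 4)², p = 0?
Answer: 37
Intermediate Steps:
S(c) = 219 (S(c) = 3 - (-3 - 3)³ = 3 - 1*(-6)³ = 3 - 1*(-216) = 3 + 216 = 219)
n = 16 (n = (0 + 4)² = 4² = 16)
l(n) - S(220) = 16² - 1*219 = 256 - 219 = 37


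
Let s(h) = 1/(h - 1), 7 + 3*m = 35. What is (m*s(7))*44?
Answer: 616/9 ≈ 68.444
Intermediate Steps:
m = 28/3 (m = -7/3 + (⅓)*35 = -7/3 + 35/3 = 28/3 ≈ 9.3333)
s(h) = 1/(-1 + h)
(m*s(7))*44 = (28/(3*(-1 + 7)))*44 = ((28/3)/6)*44 = ((28/3)*(⅙))*44 = (14/9)*44 = 616/9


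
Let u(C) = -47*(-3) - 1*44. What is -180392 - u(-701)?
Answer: -180489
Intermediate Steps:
u(C) = 97 (u(C) = 141 - 44 = 97)
-180392 - u(-701) = -180392 - 1*97 = -180392 - 97 = -180489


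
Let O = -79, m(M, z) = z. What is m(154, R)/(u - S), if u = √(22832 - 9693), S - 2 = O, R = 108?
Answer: -594/515 + 54*√13139/3605 ≈ 0.56360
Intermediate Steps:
S = -77 (S = 2 - 79 = -77)
u = √13139 ≈ 114.63
m(154, R)/(u - S) = 108/(√13139 - 1*(-77)) = 108/(√13139 + 77) = 108/(77 + √13139)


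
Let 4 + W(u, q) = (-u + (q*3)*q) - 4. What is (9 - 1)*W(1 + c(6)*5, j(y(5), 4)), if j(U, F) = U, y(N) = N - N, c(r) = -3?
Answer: 48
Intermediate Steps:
y(N) = 0
W(u, q) = -8 - u + 3*q² (W(u, q) = -4 + ((-u + (q*3)*q) - 4) = -4 + ((-u + (3*q)*q) - 4) = -4 + ((-u + 3*q²) - 4) = -4 + (-4 - u + 3*q²) = -8 - u + 3*q²)
(9 - 1)*W(1 + c(6)*5, j(y(5), 4)) = (9 - 1)*(-8 - (1 - 3*5) + 3*0²) = 8*(-8 - (1 - 15) + 3*0) = 8*(-8 - 1*(-14) + 0) = 8*(-8 + 14 + 0) = 8*6 = 48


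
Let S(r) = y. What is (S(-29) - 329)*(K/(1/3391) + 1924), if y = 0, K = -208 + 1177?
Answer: -1081687187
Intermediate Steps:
K = 969
S(r) = 0
(S(-29) - 329)*(K/(1/3391) + 1924) = (0 - 329)*(969/(1/3391) + 1924) = -329*(969/(1/3391) + 1924) = -329*(969*3391 + 1924) = -329*(3285879 + 1924) = -329*3287803 = -1081687187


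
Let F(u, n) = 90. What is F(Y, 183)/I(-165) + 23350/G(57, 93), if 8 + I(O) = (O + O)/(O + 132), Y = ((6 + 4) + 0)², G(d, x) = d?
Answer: 25915/57 ≈ 454.65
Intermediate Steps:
Y = 100 (Y = (10 + 0)² = 10² = 100)
I(O) = -8 + 2*O/(132 + O) (I(O) = -8 + (O + O)/(O + 132) = -8 + (2*O)/(132 + O) = -8 + 2*O/(132 + O))
F(Y, 183)/I(-165) + 23350/G(57, 93) = 90/((6*(-176 - 1*(-165))/(132 - 165))) + 23350/57 = 90/((6*(-176 + 165)/(-33))) + 23350*(1/57) = 90/((6*(-1/33)*(-11))) + 23350/57 = 90/2 + 23350/57 = 90*(½) + 23350/57 = 45 + 23350/57 = 25915/57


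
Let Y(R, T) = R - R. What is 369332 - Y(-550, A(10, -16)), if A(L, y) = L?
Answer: 369332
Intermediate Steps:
Y(R, T) = 0
369332 - Y(-550, A(10, -16)) = 369332 - 1*0 = 369332 + 0 = 369332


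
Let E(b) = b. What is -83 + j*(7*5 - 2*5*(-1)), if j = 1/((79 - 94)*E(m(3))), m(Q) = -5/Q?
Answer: -406/5 ≈ -81.200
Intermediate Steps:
j = 1/25 (j = 1/((79 - 94)*((-5/3))) = 1/((-15)*((-5*1/3))) = -1/(15*(-5/3)) = -1/15*(-3/5) = 1/25 ≈ 0.040000)
-83 + j*(7*5 - 2*5*(-1)) = -83 + (7*5 - 2*5*(-1))/25 = -83 + (35 - 10*(-1))/25 = -83 + (35 + 10)/25 = -83 + (1/25)*45 = -83 + 9/5 = -406/5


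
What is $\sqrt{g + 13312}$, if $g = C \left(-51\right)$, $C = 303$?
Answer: $i \sqrt{2141} \approx 46.271 i$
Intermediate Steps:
$g = -15453$ ($g = 303 \left(-51\right) = -15453$)
$\sqrt{g + 13312} = \sqrt{-15453 + 13312} = \sqrt{-2141} = i \sqrt{2141}$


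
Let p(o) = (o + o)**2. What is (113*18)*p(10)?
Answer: 813600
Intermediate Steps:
p(o) = 4*o**2 (p(o) = (2*o)**2 = 4*o**2)
(113*18)*p(10) = (113*18)*(4*10**2) = 2034*(4*100) = 2034*400 = 813600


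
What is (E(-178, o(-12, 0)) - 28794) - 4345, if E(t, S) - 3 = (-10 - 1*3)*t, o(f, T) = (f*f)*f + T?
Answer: -30822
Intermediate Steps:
o(f, T) = T + f³ (o(f, T) = f²*f + T = f³ + T = T + f³)
E(t, S) = 3 - 13*t (E(t, S) = 3 + (-10 - 1*3)*t = 3 + (-10 - 3)*t = 3 - 13*t)
(E(-178, o(-12, 0)) - 28794) - 4345 = ((3 - 13*(-178)) - 28794) - 4345 = ((3 + 2314) - 28794) - 4345 = (2317 - 28794) - 4345 = -26477 - 4345 = -30822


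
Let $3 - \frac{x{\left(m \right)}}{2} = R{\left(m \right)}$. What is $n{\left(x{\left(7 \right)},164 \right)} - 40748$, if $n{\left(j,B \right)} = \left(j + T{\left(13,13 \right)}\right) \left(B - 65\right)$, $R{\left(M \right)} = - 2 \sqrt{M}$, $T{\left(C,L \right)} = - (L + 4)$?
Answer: $-41837 + 396 \sqrt{7} \approx -40789.0$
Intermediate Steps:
$T{\left(C,L \right)} = -4 - L$ ($T{\left(C,L \right)} = - (4 + L) = -4 - L$)
$x{\left(m \right)} = 6 + 4 \sqrt{m}$ ($x{\left(m \right)} = 6 - 2 \left(- 2 \sqrt{m}\right) = 6 + 4 \sqrt{m}$)
$n{\left(j,B \right)} = \left(-65 + B\right) \left(-17 + j\right)$ ($n{\left(j,B \right)} = \left(j - 17\right) \left(B - 65\right) = \left(j - 17\right) \left(-65 + B\right) = \left(-17 + j\right) \left(-65 + B\right) = \left(-65 + B\right) \left(-17 + j\right)$)
$n{\left(x{\left(7 \right)},164 \right)} - 40748 = \left(1105 - 65 \left(6 + 4 \sqrt{7}\right) - 2788 + 164 \left(6 + 4 \sqrt{7}\right)\right) - 40748 = \left(1105 - \left(390 + 260 \sqrt{7}\right) - 2788 + \left(984 + 656 \sqrt{7}\right)\right) - 40748 = \left(-1089 + 396 \sqrt{7}\right) - 40748 = -41837 + 396 \sqrt{7}$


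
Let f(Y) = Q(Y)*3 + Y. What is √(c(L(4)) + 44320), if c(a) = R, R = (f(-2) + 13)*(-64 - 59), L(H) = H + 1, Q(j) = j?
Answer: √43705 ≈ 209.06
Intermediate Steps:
L(H) = 1 + H
f(Y) = 4*Y (f(Y) = Y*3 + Y = 3*Y + Y = 4*Y)
R = -615 (R = (4*(-2) + 13)*(-64 - 59) = (-8 + 13)*(-123) = 5*(-123) = -615)
c(a) = -615
√(c(L(4)) + 44320) = √(-615 + 44320) = √43705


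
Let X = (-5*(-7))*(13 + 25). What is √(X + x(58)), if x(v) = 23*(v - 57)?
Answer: √1353 ≈ 36.783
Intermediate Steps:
x(v) = -1311 + 23*v (x(v) = 23*(-57 + v) = -1311 + 23*v)
X = 1330 (X = 35*38 = 1330)
√(X + x(58)) = √(1330 + (-1311 + 23*58)) = √(1330 + (-1311 + 1334)) = √(1330 + 23) = √1353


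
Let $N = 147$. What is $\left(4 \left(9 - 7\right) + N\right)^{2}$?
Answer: $24025$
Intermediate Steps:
$\left(4 \left(9 - 7\right) + N\right)^{2} = \left(4 \left(9 - 7\right) + 147\right)^{2} = \left(4 \cdot 2 + 147\right)^{2} = \left(8 + 147\right)^{2} = 155^{2} = 24025$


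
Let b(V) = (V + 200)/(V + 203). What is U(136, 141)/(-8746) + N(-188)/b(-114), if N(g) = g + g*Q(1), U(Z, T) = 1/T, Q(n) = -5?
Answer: 41267336261/53026998 ≈ 778.23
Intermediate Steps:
b(V) = (200 + V)/(203 + V)
N(g) = -4*g (N(g) = g + g*(-5) = g - 5*g = -4*g)
U(136, 141)/(-8746) + N(-188)/b(-114) = 1/(141*(-8746)) + (-4*(-188))/(((200 - 114)/(203 - 114))) = (1/141)*(-1/8746) + 752/((86/89)) = -1/1233186 + 752/(((1/89)*86)) = -1/1233186 + 752/(86/89) = -1/1233186 + 752*(89/86) = -1/1233186 + 33464/43 = 41267336261/53026998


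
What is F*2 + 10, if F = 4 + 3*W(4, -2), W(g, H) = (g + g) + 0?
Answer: 66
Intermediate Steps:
W(g, H) = 2*g (W(g, H) = 2*g + 0 = 2*g)
F = 28 (F = 4 + 3*(2*4) = 4 + 3*8 = 4 + 24 = 28)
F*2 + 10 = 28*2 + 10 = 56 + 10 = 66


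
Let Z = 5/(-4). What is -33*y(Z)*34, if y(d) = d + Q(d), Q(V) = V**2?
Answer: -2805/8 ≈ -350.63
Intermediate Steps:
Z = -5/4 (Z = 5*(-1/4) = -5/4 ≈ -1.2500)
y(d) = d + d**2
-33*y(Z)*34 = -(-165)*(1 - 5/4)/4*34 = -(-165)*(-1)/(4*4)*34 = -33*5/16*34 = -165/16*34 = -2805/8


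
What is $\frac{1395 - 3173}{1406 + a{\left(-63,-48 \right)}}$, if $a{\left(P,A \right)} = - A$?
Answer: $- \frac{889}{727} \approx -1.2228$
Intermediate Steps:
$\frac{1395 - 3173}{1406 + a{\left(-63,-48 \right)}} = \frac{1395 - 3173}{1406 - -48} = - \frac{1778}{1406 + 48} = - \frac{1778}{1454} = \left(-1778\right) \frac{1}{1454} = - \frac{889}{727}$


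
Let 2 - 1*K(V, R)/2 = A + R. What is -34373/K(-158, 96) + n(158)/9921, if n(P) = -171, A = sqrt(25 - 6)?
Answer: 5342058448/29157819 - 34373*sqrt(19)/17634 ≈ 174.72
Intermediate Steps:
A = sqrt(19) ≈ 4.3589
K(V, R) = 4 - 2*R - 2*sqrt(19) (K(V, R) = 4 - 2*(sqrt(19) + R) = 4 - 2*(R + sqrt(19)) = 4 + (-2*R - 2*sqrt(19)) = 4 - 2*R - 2*sqrt(19))
-34373/K(-158, 96) + n(158)/9921 = -34373/(4 - 2*96 - 2*sqrt(19)) - 171/9921 = -34373/(4 - 192 - 2*sqrt(19)) - 171*1/9921 = -34373/(-188 - 2*sqrt(19)) - 57/3307 = -57/3307 - 34373/(-188 - 2*sqrt(19))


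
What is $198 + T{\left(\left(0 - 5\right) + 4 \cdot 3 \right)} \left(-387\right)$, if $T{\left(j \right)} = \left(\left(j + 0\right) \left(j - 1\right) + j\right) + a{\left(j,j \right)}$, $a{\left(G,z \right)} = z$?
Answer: $-21474$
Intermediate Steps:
$T{\left(j \right)} = 2 j + j \left(-1 + j\right)$ ($T{\left(j \right)} = \left(\left(j + 0\right) \left(j - 1\right) + j\right) + j = \left(j \left(-1 + j\right) + j\right) + j = \left(j + j \left(-1 + j\right)\right) + j = 2 j + j \left(-1 + j\right)$)
$198 + T{\left(\left(0 - 5\right) + 4 \cdot 3 \right)} \left(-387\right) = 198 + \left(\left(0 - 5\right) + 4 \cdot 3\right) \left(1 + \left(\left(0 - 5\right) + 4 \cdot 3\right)\right) \left(-387\right) = 198 + \left(-5 + 12\right) \left(1 + \left(-5 + 12\right)\right) \left(-387\right) = 198 + 7 \left(1 + 7\right) \left(-387\right) = 198 + 7 \cdot 8 \left(-387\right) = 198 + 56 \left(-387\right) = 198 - 21672 = -21474$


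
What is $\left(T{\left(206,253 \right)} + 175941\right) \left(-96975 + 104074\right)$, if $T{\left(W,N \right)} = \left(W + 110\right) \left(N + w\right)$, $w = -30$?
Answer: $1749257491$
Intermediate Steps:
$T{\left(W,N \right)} = \left(-30 + N\right) \left(110 + W\right)$ ($T{\left(W,N \right)} = \left(W + 110\right) \left(N - 30\right) = \left(110 + W\right) \left(-30 + N\right) = \left(-30 + N\right) \left(110 + W\right)$)
$\left(T{\left(206,253 \right)} + 175941\right) \left(-96975 + 104074\right) = \left(\left(-3300 - 6180 + 110 \cdot 253 + 253 \cdot 206\right) + 175941\right) \left(-96975 + 104074\right) = \left(\left(-3300 - 6180 + 27830 + 52118\right) + 175941\right) 7099 = \left(70468 + 175941\right) 7099 = 246409 \cdot 7099 = 1749257491$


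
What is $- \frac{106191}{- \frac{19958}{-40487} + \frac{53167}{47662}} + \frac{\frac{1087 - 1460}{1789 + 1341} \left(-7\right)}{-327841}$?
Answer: $- \frac{42054567366374108006519}{636990272800404650} \approx -66021.0$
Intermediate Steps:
$- \frac{106191}{- \frac{19958}{-40487} + \frac{53167}{47662}} + \frac{\frac{1087 - 1460}{1789 + 1341} \left(-7\right)}{-327841} = - \frac{106191}{\left(-19958\right) \left(- \frac{1}{40487}\right) + 53167 \cdot \frac{1}{47662}} + - \frac{373}{3130} \left(-7\right) \left(- \frac{1}{327841}\right) = - \frac{106191}{\frac{19958}{40487} + \frac{53167}{47662}} + \left(-373\right) \frac{1}{3130} \left(-7\right) \left(- \frac{1}{327841}\right) = - \frac{106191}{\frac{3103810525}{1929691394}} + \left(- \frac{373}{3130}\right) \left(-7\right) \left(- \frac{1}{327841}\right) = \left(-106191\right) \frac{1929691394}{3103810525} + \frac{2611}{3130} \left(- \frac{1}{327841}\right) = - \frac{204915858820254}{3103810525} - \frac{2611}{1026142330} = - \frac{42054567366374108006519}{636990272800404650}$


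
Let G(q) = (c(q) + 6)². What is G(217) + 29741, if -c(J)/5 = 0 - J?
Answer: 1220022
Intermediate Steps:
c(J) = 5*J (c(J) = -5*(0 - J) = -(-5)*J = 5*J)
G(q) = (6 + 5*q)² (G(q) = (5*q + 6)² = (6 + 5*q)²)
G(217) + 29741 = (6 + 5*217)² + 29741 = (6 + 1085)² + 29741 = 1091² + 29741 = 1190281 + 29741 = 1220022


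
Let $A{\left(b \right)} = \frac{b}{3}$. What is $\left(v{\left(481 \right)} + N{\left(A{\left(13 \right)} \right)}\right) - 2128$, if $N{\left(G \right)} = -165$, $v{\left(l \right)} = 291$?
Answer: $-2002$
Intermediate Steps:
$A{\left(b \right)} = \frac{b}{3}$ ($A{\left(b \right)} = b \frac{1}{3} = \frac{b}{3}$)
$\left(v{\left(481 \right)} + N{\left(A{\left(13 \right)} \right)}\right) - 2128 = \left(291 - 165\right) - 2128 = 126 - 2128 = -2002$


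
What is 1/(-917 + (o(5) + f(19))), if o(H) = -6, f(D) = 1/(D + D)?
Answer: -38/35073 ≈ -0.0010835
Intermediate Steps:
f(D) = 1/(2*D)
1/(-917 + (o(5) + f(19))) = 1/(-917 + (-6 + (½)/19)) = 1/(-917 + (-6 + (½)*(1/19))) = 1/(-917 + (-6 + 1/38)) = 1/(-917 - 227/38) = 1/(-35073/38) = -38/35073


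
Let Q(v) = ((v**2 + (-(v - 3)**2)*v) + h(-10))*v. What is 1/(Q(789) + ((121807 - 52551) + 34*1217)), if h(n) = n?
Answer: -1/384099711903 ≈ -2.6035e-12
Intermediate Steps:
Q(v) = v*(-10 + v**2 - v*(-3 + v)**2) (Q(v) = ((v**2 + (-(v - 3)**2)*v) - 10)*v = ((v**2 + (-(-3 + v)**2)*v) - 10)*v = ((v**2 - v*(-3 + v)**2) - 10)*v = (-10 + v**2 - v*(-3 + v)**2)*v = v*(-10 + v**2 - v*(-3 + v)**2))
1/(Q(789) + ((121807 - 52551) + 34*1217)) = 1/(-1*789*(10 - 1*789**2 + 789*(-3 + 789)**2) + ((121807 - 52551) + 34*1217)) = 1/(-1*789*(10 - 1*622521 + 789*786**2) + (69256 + 41378)) = 1/(-1*789*(10 - 622521 + 789*617796) + 110634) = 1/(-1*789*(10 - 622521 + 487441044) + 110634) = 1/(-1*789*486818533 + 110634) = 1/(-384099822537 + 110634) = 1/(-384099711903) = -1/384099711903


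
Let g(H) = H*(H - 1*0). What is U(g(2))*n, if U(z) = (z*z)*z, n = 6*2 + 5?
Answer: 1088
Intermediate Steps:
g(H) = H² (g(H) = H*(H + 0) = H*H = H²)
n = 17 (n = 12 + 5 = 17)
U(z) = z³ (U(z) = z²*z = z³)
U(g(2))*n = (2²)³*17 = 4³*17 = 64*17 = 1088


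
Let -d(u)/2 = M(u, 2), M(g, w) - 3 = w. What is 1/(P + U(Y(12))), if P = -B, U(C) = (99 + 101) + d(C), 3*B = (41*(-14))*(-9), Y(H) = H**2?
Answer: -1/1532 ≈ -0.00065274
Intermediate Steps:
M(g, w) = 3 + w
d(u) = -10 (d(u) = -2*(3 + 2) = -2*5 = -10)
B = 1722 (B = ((41*(-14))*(-9))/3 = (-574*(-9))/3 = (1/3)*5166 = 1722)
U(C) = 190 (U(C) = (99 + 101) - 10 = 200 - 10 = 190)
P = -1722 (P = -1*1722 = -1722)
1/(P + U(Y(12))) = 1/(-1722 + 190) = 1/(-1532) = -1/1532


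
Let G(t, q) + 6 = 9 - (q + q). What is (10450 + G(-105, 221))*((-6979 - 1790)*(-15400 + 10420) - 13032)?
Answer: 437046102468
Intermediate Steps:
G(t, q) = 3 - 2*q (G(t, q) = -6 + (9 - (q + q)) = -6 + (9 - 2*q) = 3 - 2*q)
(10450 + G(-105, 221))*((-6979 - 1790)*(-15400 + 10420) - 13032) = (10450 + (3 - 2*221))*((-6979 - 1790)*(-15400 + 10420) - 13032) = (10450 + (3 - 442))*(-8769*(-4980) - 13032) = (10450 - 439)*(43669620 - 13032) = 10011*43656588 = 437046102468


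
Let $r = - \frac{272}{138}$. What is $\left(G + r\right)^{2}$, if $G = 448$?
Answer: $\frac{947162176}{4761} \approx 1.9894 \cdot 10^{5}$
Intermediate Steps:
$r = - \frac{136}{69}$ ($r = \left(-272\right) \frac{1}{138} = - \frac{136}{69} \approx -1.971$)
$\left(G + r\right)^{2} = \left(448 - \frac{136}{69}\right)^{2} = \left(\frac{30776}{69}\right)^{2} = \frac{947162176}{4761}$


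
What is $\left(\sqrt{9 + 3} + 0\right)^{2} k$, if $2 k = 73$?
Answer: $438$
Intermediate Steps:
$k = \frac{73}{2}$ ($k = \frac{1}{2} \cdot 73 = \frac{73}{2} \approx 36.5$)
$\left(\sqrt{9 + 3} + 0\right)^{2} k = \left(\sqrt{9 + 3} + 0\right)^{2} \cdot \frac{73}{2} = \left(\sqrt{12} + 0\right)^{2} \cdot \frac{73}{2} = \left(2 \sqrt{3} + 0\right)^{2} \cdot \frac{73}{2} = \left(2 \sqrt{3}\right)^{2} \cdot \frac{73}{2} = 12 \cdot \frac{73}{2} = 438$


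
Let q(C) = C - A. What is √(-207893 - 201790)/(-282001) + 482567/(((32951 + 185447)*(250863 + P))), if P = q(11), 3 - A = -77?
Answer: 482567/54772908012 - I*√409683/282001 ≈ 8.8103e-6 - 0.0022697*I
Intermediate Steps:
A = 80 (A = 3 - 1*(-77) = 3 + 77 = 80)
q(C) = -80 + C (q(C) = C - 1*80 = C - 80 = -80 + C)
P = -69 (P = -80 + 11 = -69)
√(-207893 - 201790)/(-282001) + 482567/(((32951 + 185447)*(250863 + P))) = √(-207893 - 201790)/(-282001) + 482567/(((32951 + 185447)*(250863 - 69))) = √(-409683)*(-1/282001) + 482567/((218398*250794)) = (I*√409683)*(-1/282001) + 482567/54772908012 = -I*√409683/282001 + 482567*(1/54772908012) = -I*√409683/282001 + 482567/54772908012 = 482567/54772908012 - I*√409683/282001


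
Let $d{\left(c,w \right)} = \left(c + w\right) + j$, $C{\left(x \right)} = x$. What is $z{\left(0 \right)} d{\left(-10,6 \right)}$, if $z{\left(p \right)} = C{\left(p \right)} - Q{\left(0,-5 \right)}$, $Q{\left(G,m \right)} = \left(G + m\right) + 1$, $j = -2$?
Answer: $-24$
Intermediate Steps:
$Q{\left(G,m \right)} = 1 + G + m$
$d{\left(c,w \right)} = -2 + c + w$ ($d{\left(c,w \right)} = \left(c + w\right) - 2 = -2 + c + w$)
$z{\left(p \right)} = 4 + p$ ($z{\left(p \right)} = p - \left(1 + 0 - 5\right) = p - -4 = p + 4 = 4 + p$)
$z{\left(0 \right)} d{\left(-10,6 \right)} = \left(4 + 0\right) \left(-2 - 10 + 6\right) = 4 \left(-6\right) = -24$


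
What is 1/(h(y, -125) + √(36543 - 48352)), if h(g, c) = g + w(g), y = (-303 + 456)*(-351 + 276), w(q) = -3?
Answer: -11478/131756293 - 7*I*√241/131756293 ≈ -8.7115e-5 - 8.2477e-7*I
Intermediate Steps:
y = -11475 (y = 153*(-75) = -11475)
h(g, c) = -3 + g (h(g, c) = g - 3 = -3 + g)
1/(h(y, -125) + √(36543 - 48352)) = 1/((-3 - 11475) + √(36543 - 48352)) = 1/(-11478 + √(-11809)) = 1/(-11478 + 7*I*√241)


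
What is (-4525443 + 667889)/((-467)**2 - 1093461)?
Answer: 1928777/437686 ≈ 4.4068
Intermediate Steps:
(-4525443 + 667889)/((-467)**2 - 1093461) = -3857554/(218089 - 1093461) = -3857554/(-875372) = -3857554*(-1/875372) = 1928777/437686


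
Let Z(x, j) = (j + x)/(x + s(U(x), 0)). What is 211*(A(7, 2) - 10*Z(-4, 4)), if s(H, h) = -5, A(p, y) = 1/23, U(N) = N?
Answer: 211/23 ≈ 9.1739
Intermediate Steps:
A(p, y) = 1/23
Z(x, j) = (j + x)/(-5 + x) (Z(x, j) = (j + x)/(x - 5) = (j + x)/(-5 + x))
211*(A(7, 2) - 10*Z(-4, 4)) = 211*(1/23 - 10*(4 - 4)/(-5 - 4)) = 211*(1/23 - 10*0/(-9)) = 211*(1/23 - (-10)*0/9) = 211*(1/23 - 10*0) = 211*(1/23 + 0) = 211*(1/23) = 211/23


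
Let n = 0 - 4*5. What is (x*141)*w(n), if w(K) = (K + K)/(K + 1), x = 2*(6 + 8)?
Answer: 157920/19 ≈ 8311.6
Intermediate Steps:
x = 28 (x = 2*14 = 28)
n = -20 (n = 0 - 20 = -20)
w(K) = 2*K/(1 + K) (w(K) = (2*K)/(1 + K) = 2*K/(1 + K))
(x*141)*w(n) = (28*141)*(2*(-20)/(1 - 20)) = 3948*(2*(-20)/(-19)) = 3948*(2*(-20)*(-1/19)) = 3948*(40/19) = 157920/19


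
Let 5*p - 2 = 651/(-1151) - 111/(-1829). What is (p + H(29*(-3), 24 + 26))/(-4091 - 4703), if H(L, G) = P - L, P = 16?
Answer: -217462925/18512944126 ≈ -0.011747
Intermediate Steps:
H(L, G) = 16 - L
p = 629488/2105179 (p = 2/5 + (651/(-1151) - 111/(-1829))/5 = 2/5 + (651*(-1/1151) - 111*(-1/1829))/5 = 2/5 + (-651/1151 + 111/1829)/5 = 2/5 + (1/5)*(-1062918/2105179) = 2/5 - 1062918/10525895 = 629488/2105179 ≈ 0.29902)
(p + H(29*(-3), 24 + 26))/(-4091 - 4703) = (629488/2105179 + (16 - 29*(-3)))/(-4091 - 4703) = (629488/2105179 + (16 - 1*(-87)))/(-8794) = (629488/2105179 + (16 + 87))*(-1/8794) = (629488/2105179 + 103)*(-1/8794) = (217462925/2105179)*(-1/8794) = -217462925/18512944126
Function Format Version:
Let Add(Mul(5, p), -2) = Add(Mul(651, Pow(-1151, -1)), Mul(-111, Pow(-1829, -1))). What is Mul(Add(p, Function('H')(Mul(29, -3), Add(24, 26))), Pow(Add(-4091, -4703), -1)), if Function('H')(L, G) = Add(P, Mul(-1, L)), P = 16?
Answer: Rational(-217462925, 18512944126) ≈ -0.011747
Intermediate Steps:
Function('H')(L, G) = Add(16, Mul(-1, L))
p = Rational(629488, 2105179) (p = Add(Rational(2, 5), Mul(Rational(1, 5), Add(Mul(651, Pow(-1151, -1)), Mul(-111, Pow(-1829, -1))))) = Add(Rational(2, 5), Mul(Rational(1, 5), Add(Mul(651, Rational(-1, 1151)), Mul(-111, Rational(-1, 1829))))) = Add(Rational(2, 5), Mul(Rational(1, 5), Add(Rational(-651, 1151), Rational(111, 1829)))) = Add(Rational(2, 5), Mul(Rational(1, 5), Rational(-1062918, 2105179))) = Add(Rational(2, 5), Rational(-1062918, 10525895)) = Rational(629488, 2105179) ≈ 0.29902)
Mul(Add(p, Function('H')(Mul(29, -3), Add(24, 26))), Pow(Add(-4091, -4703), -1)) = Mul(Add(Rational(629488, 2105179), Add(16, Mul(-1, Mul(29, -3)))), Pow(Add(-4091, -4703), -1)) = Mul(Add(Rational(629488, 2105179), Add(16, Mul(-1, -87))), Pow(-8794, -1)) = Mul(Add(Rational(629488, 2105179), Add(16, 87)), Rational(-1, 8794)) = Mul(Add(Rational(629488, 2105179), 103), Rational(-1, 8794)) = Mul(Rational(217462925, 2105179), Rational(-1, 8794)) = Rational(-217462925, 18512944126)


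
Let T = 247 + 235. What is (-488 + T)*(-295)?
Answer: 1770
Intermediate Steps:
T = 482
(-488 + T)*(-295) = (-488 + 482)*(-295) = -6*(-295) = 1770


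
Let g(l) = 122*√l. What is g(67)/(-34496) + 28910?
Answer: 28910 - 61*√67/17248 ≈ 28910.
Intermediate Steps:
g(67)/(-34496) + 28910 = (122*√67)/(-34496) + 28910 = (122*√67)*(-1/34496) + 28910 = -61*√67/17248 + 28910 = 28910 - 61*√67/17248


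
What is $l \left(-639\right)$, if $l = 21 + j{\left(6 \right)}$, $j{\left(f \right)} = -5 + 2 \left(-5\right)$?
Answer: $-3834$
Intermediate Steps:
$j{\left(f \right)} = -15$ ($j{\left(f \right)} = -5 - 10 = -15$)
$l = 6$ ($l = 21 - 15 = 6$)
$l \left(-639\right) = 6 \left(-639\right) = -3834$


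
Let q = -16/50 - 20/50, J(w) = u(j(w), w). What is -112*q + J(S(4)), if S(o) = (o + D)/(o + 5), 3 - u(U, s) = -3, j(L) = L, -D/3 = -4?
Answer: 2166/25 ≈ 86.640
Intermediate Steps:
D = 12 (D = -3*(-4) = 12)
u(U, s) = 6 (u(U, s) = 3 - 1*(-3) = 3 + 3 = 6)
S(o) = (12 + o)/(5 + o) (S(o) = (o + 12)/(o + 5) = (12 + o)/(5 + o))
J(w) = 6
q = -18/25 (q = -16*1/50 - 20*1/50 = -8/25 - 2/5 = -18/25 ≈ -0.72000)
-112*q + J(S(4)) = -112*(-18/25) + 6 = 2016/25 + 6 = 2166/25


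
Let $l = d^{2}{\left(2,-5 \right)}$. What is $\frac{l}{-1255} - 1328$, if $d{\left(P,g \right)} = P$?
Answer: $- \frac{1666644}{1255} \approx -1328.0$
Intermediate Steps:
$l = 4$ ($l = 2^{2} = 4$)
$\frac{l}{-1255} - 1328 = \frac{1}{-1255} \cdot 4 - 1328 = \left(- \frac{1}{1255}\right) 4 - 1328 = - \frac{4}{1255} - 1328 = - \frac{1666644}{1255}$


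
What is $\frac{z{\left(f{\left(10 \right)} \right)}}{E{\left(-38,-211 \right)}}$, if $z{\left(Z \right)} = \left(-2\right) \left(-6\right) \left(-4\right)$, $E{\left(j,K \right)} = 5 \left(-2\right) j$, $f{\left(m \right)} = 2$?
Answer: $- \frac{12}{95} \approx -0.12632$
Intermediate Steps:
$E{\left(j,K \right)} = - 10 j$
$z{\left(Z \right)} = -48$ ($z{\left(Z \right)} = 12 \left(-4\right) = -48$)
$\frac{z{\left(f{\left(10 \right)} \right)}}{E{\left(-38,-211 \right)}} = - \frac{48}{\left(-10\right) \left(-38\right)} = - \frac{48}{380} = \left(-48\right) \frac{1}{380} = - \frac{12}{95}$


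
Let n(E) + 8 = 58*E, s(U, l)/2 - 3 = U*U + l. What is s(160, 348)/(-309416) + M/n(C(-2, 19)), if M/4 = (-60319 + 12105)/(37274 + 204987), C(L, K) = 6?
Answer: -541846884447/3185775756980 ≈ -0.17008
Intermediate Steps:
s(U, l) = 6 + 2*l + 2*U**2 (s(U, l) = 6 + 2*(U*U + l) = 6 + 2*(U**2 + l) = 6 + 2*(l + U**2) = 6 + (2*l + 2*U**2) = 6 + 2*l + 2*U**2)
n(E) = -8 + 58*E
M = -192856/242261 (M = 4*((-60319 + 12105)/(37274 + 204987)) = 4*(-48214/242261) = -192856/242261 ≈ -0.79607)
s(160, 348)/(-309416) + M/n(C(-2, 19)) = (6 + 2*348 + 2*160**2)/(-309416) - 192856/(242261*(-8 + 58*6)) = (6 + 696 + 2*25600)*(-1/309416) - 192856/(242261*(-8 + 348)) = (6 + 696 + 51200)*(-1/309416) - 192856/242261/340 = 51902*(-1/309416) - 192856/242261*1/340 = -25951/154708 - 48214/20592185 = -541846884447/3185775756980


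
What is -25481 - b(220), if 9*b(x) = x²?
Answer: -277729/9 ≈ -30859.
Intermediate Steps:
b(x) = x²/9
-25481 - b(220) = -25481 - 220²/9 = -25481 - 48400/9 = -277729/9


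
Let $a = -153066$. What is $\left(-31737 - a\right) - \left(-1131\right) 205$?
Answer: $353184$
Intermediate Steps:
$\left(-31737 - a\right) - \left(-1131\right) 205 = \left(-31737 - -153066\right) - \left(-1131\right) 205 = \left(-31737 + 153066\right) - -231855 = 121329 + 231855 = 353184$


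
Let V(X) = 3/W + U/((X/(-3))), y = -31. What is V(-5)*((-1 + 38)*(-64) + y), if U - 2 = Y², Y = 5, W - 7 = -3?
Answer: -813261/20 ≈ -40663.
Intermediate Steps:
W = 4 (W = 7 - 3 = 4)
U = 27 (U = 2 + 5² = 2 + 25 = 27)
V(X) = ¾ - 81/X (V(X) = 3/4 + 27/((X/(-3))) = 3*(¼) + 27/((X*(-⅓))) = ¾ + 27/((-X/3)) = ¾ + 27*(-3/X) = ¾ - 81/X)
V(-5)*((-1 + 38)*(-64) + y) = (¾ - 81/(-5))*((-1 + 38)*(-64) - 31) = (¾ - 81*(-⅕))*(37*(-64) - 31) = (¾ + 81/5)*(-2368 - 31) = (339/20)*(-2399) = -813261/20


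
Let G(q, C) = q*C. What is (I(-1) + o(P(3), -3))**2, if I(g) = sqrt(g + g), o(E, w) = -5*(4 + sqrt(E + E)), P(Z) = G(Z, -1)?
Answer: (20 - I*sqrt(2) + 5*I*sqrt(6))**2 ≈ 282.64 + 433.33*I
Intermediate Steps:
G(q, C) = C*q
P(Z) = -Z
o(E, w) = -20 - 5*sqrt(2)*sqrt(E) (o(E, w) = -5*(4 + sqrt(2*E)) = -5*(4 + sqrt(2)*sqrt(E)) = -20 - 5*sqrt(2)*sqrt(E))
I(g) = sqrt(2)*sqrt(g) (I(g) = sqrt(2*g) = sqrt(2)*sqrt(g))
(I(-1) + o(P(3), -3))**2 = (sqrt(2)*sqrt(-1) + (-20 - 5*sqrt(2)*sqrt(-1*3)))**2 = (sqrt(2)*I + (-20 - 5*sqrt(2)*sqrt(-3)))**2 = (I*sqrt(2) + (-20 - 5*sqrt(2)*I*sqrt(3)))**2 = (I*sqrt(2) + (-20 - 5*I*sqrt(6)))**2 = (-20 + I*sqrt(2) - 5*I*sqrt(6))**2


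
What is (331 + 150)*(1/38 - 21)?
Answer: -383357/38 ≈ -10088.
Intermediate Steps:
(331 + 150)*(1/38 - 21) = 481*(1/38 - 21) = 481*(-797/38) = -383357/38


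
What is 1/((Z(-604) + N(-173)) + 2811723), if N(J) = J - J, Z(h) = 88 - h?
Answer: 1/2812415 ≈ 3.5557e-7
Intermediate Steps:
N(J) = 0
1/((Z(-604) + N(-173)) + 2811723) = 1/(((88 - 1*(-604)) + 0) + 2811723) = 1/(((88 + 604) + 0) + 2811723) = 1/((692 + 0) + 2811723) = 1/(692 + 2811723) = 1/2812415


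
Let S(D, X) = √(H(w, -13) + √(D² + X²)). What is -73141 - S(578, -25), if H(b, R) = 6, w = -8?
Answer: -73141 - √(6 + √334709) ≈ -73165.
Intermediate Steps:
S(D, X) = √(6 + √(D² + X²))
-73141 - S(578, -25) = -73141 - √(6 + √(578² + (-25)²)) = -73141 - √(6 + √(334084 + 625)) = -73141 - √(6 + √334709)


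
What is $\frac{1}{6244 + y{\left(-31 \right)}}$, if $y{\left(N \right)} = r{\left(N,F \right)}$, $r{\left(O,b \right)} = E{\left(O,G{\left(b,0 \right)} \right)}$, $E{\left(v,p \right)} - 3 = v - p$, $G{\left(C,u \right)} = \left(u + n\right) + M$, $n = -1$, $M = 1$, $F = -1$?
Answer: $\frac{1}{6216} \approx 0.00016088$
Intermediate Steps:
$G{\left(C,u \right)} = u$ ($G{\left(C,u \right)} = \left(u - 1\right) + 1 = \left(-1 + u\right) + 1 = u$)
$E{\left(v,p \right)} = 3 + v - p$ ($E{\left(v,p \right)} = 3 - \left(p - v\right) = 3 + v - p$)
$r{\left(O,b \right)} = 3 + O$ ($r{\left(O,b \right)} = 3 + O - 0 = 3 + O + 0 = 3 + O$)
$y{\left(N \right)} = 3 + N$
$\frac{1}{6244 + y{\left(-31 \right)}} = \frac{1}{6244 + \left(3 - 31\right)} = \frac{1}{6244 - 28} = \frac{1}{6216}$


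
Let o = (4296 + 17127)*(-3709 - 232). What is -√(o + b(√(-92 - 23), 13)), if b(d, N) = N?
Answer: -I*√84428030 ≈ -9188.5*I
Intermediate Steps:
o = -84428043 (o = 21423*(-3941) = -84428043)
-√(o + b(√(-92 - 23), 13)) = -√(-84428043 + 13) = -√(-84428030) = -I*√84428030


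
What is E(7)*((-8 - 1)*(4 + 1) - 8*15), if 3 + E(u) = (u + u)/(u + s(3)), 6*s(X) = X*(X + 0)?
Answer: 3795/17 ≈ 223.24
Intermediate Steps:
s(X) = X**2/6 (s(X) = (X*(X + 0))/6 = (X*X)/6 = X**2/6)
E(u) = -3 + 2*u/(3/2 + u) (E(u) = -3 + (u + u)/(u + (1/6)*3**2) = -3 + (2*u)/(u + (1/6)*9) = -3 + (2*u)/(u + 3/2) = -3 + (2*u)/(3/2 + u) = -3 + 2*u/(3/2 + u))
E(7)*((-8 - 1)*(4 + 1) - 8*15) = ((-9 - 2*7)/(3 + 2*7))*((-8 - 1)*(4 + 1) - 8*15) = ((-9 - 14)/(3 + 14))*(-9*5 - 120) = (-23/17)*(-45 - 120) = ((1/17)*(-23))*(-165) = -23/17*(-165) = 3795/17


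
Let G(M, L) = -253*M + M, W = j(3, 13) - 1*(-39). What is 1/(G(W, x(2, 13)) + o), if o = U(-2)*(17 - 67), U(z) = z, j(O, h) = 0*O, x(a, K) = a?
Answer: -1/9728 ≈ -0.00010280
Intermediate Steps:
j(O, h) = 0
W = 39 (W = 0 - 1*(-39) = 0 + 39 = 39)
G(M, L) = -252*M
o = 100 (o = -2*(17 - 67) = -2*(-50) = 100)
1/(G(W, x(2, 13)) + o) = 1/(-252*39 + 100) = 1/(-9828 + 100) = 1/(-9728) = -1/9728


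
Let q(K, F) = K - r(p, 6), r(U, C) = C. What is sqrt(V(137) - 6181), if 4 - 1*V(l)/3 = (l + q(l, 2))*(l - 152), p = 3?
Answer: sqrt(5891) ≈ 76.753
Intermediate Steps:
q(K, F) = -6 + K (q(K, F) = K - 1*6 = K - 6 = -6 + K)
V(l) = 12 - 3*(-152 + l)*(-6 + 2*l) (V(l) = 12 - 3*(l + (-6 + l))*(l - 152) = 12 - 3*(-6 + 2*l)*(-152 + l) = 12 - 3*(-152 + l)*(-6 + 2*l))
sqrt(V(137) - 6181) = sqrt((-2724 - 6*137**2 + 930*137) - 6181) = sqrt((-2724 - 6*18769 + 127410) - 6181) = sqrt((-2724 - 112614 + 127410) - 6181) = sqrt(12072 - 6181) = sqrt(5891)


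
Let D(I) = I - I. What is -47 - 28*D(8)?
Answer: -47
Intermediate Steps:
D(I) = 0
-47 - 28*D(8) = -47 - 28*0 = -47 + 0 = -47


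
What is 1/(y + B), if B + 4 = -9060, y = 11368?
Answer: 1/2304 ≈ 0.00043403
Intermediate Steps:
B = -9064 (B = -4 - 9060 = -9064)
1/(y + B) = 1/(11368 - 9064) = 1/2304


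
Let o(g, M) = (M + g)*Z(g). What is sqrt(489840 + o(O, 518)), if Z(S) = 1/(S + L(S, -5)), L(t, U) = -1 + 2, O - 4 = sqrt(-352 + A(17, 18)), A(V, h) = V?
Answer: sqrt(11)*sqrt((222702 + 44531*I*sqrt(335))/(5 + I*sqrt(335))) ≈ 699.89 - 0.018778*I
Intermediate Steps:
O = 4 + I*sqrt(335) (O = 4 + sqrt(-352 + 17) = 4 + sqrt(-335) = 4 + I*sqrt(335) ≈ 4.0 + 18.303*I)
L(t, U) = 1
Z(S) = 1/(1 + S) (Z(S) = 1/(S + 1) = 1/(1 + S))
o(g, M) = (M + g)/(1 + g)
sqrt(489840 + o(O, 518)) = sqrt(489840 + (518 + (4 + I*sqrt(335)))/(1 + (4 + I*sqrt(335)))) = sqrt(489840 + (522 + I*sqrt(335))/(5 + I*sqrt(335)))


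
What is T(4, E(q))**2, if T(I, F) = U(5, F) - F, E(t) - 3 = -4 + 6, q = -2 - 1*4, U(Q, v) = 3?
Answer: 4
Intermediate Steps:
q = -6 (q = -2 - 4 = -6)
E(t) = 5 (E(t) = 3 + (-4 + 6) = 3 + 2 = 5)
T(I, F) = 3 - F
T(4, E(q))**2 = (3 - 1*5)**2 = (3 - 5)**2 = (-2)**2 = 4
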